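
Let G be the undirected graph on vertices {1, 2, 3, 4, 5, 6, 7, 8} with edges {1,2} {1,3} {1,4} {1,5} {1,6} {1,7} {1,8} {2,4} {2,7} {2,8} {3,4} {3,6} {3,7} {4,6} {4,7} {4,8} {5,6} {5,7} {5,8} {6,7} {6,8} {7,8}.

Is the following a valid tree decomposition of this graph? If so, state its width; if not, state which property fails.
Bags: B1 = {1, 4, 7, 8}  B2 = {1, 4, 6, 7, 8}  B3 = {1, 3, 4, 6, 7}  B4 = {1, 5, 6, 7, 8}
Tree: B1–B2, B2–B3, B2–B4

No — vertex 2 appears in no bag.

A tree decomposition must satisfy three properties: every vertex lies in some bag; for every edge, both endpoints lie together in some bag; and for every vertex, the bags containing it form a connected subtree. Here vertex 2 appears in no bag, so the decomposition is invalid.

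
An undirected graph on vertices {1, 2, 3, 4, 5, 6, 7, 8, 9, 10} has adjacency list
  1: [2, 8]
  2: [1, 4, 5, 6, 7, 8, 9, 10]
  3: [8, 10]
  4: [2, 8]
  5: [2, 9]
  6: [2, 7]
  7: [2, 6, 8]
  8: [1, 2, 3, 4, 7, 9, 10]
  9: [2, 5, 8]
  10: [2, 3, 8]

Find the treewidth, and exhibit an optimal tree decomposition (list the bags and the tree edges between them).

Every bag has size at most 3, so the width is 3 − 1 = 2 and tw(G) ≤ 2. Conversely, {1, 2, 8} is a clique of size 3, and the vertices of any clique must share a bag in every tree decomposition; so some bag has ≥ 3 vertices and tw(G) ≥ 2. Hence tw(G) = 2 exactly.

Treewidth 2.
One such decomposition:
Bags: B1 = {2, 7, 8}  B2 = {2, 8, 10}  B3 = {1, 2, 8}  B4 = {3, 8, 10}  B5 = {2, 4, 8}  B6 = {2, 8, 9}  B7 = {2, 6, 7}  B8 = {2, 5, 9}
Tree: B1–B2, B2–B3, B2–B4, B2–B5, B5–B6, B1–B7, B6–B8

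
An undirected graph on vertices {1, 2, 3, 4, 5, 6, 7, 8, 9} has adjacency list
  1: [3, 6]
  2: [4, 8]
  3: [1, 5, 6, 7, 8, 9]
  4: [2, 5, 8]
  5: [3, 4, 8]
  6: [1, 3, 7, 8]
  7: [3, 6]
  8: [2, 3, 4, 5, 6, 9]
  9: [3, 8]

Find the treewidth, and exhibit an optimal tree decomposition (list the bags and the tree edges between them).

Every bag has size at most 3, so the width is 3 − 1 = 2 and tw(G) ≤ 2. On the other hand G contains the 3-clique {2, 4, 8}. A clique must lie in a single bag of any decomposition, so no decomposition can have width below 2. Combining the bounds, tw(G) = 2.

Treewidth 2.
One optimal decomposition is:
Bags: B1 = {3, 6, 8}  B2 = {3, 5, 8}  B3 = {4, 5, 8}  B4 = {2, 4, 8}  B5 = {3, 6, 7}  B6 = {1, 3, 6}  B7 = {3, 8, 9}
Tree: B1–B2, B2–B3, B3–B4, B1–B5, B1–B6, B1–B7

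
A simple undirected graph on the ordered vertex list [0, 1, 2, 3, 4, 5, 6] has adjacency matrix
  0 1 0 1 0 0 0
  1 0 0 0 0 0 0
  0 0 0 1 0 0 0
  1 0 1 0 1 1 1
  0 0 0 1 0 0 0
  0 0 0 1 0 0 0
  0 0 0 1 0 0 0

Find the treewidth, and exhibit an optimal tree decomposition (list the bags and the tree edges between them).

The largest bag has 2 vertices, giving width 1; this decomposition certifies tw(G) ≤ 1. Since G has at least one edge (e.g. 1–0), it is not an edgeless graph, so tw(G) ≥ 1. Hence tw(G) = 1 exactly.

Treewidth 1.
One such decomposition:
Bags: B1 = {0, 1}  B2 = {0, 3}  B3 = {3, 6}  B4 = {3, 4}  B5 = {2, 3}  B6 = {3, 5}
Tree: B1–B2, B2–B3, B2–B4, B4–B5, B4–B6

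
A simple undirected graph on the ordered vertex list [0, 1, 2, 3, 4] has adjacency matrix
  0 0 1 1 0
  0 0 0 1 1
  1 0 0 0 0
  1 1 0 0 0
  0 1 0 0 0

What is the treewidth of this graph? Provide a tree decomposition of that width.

Treewidth 1.
Bags: B1 = {0, 2}  B2 = {0, 3}  B3 = {1, 3}  B4 = {1, 4}
Tree: B1–B2, B2–B3, B3–B4

Each bag holds 2 vertices, so the decomposition has width 1, which upper-bounds the treewidth. Since G has at least one edge (e.g. 2–0), it is not an edgeless graph, so tw(G) ≥ 1. Combining the bounds, tw(G) = 1.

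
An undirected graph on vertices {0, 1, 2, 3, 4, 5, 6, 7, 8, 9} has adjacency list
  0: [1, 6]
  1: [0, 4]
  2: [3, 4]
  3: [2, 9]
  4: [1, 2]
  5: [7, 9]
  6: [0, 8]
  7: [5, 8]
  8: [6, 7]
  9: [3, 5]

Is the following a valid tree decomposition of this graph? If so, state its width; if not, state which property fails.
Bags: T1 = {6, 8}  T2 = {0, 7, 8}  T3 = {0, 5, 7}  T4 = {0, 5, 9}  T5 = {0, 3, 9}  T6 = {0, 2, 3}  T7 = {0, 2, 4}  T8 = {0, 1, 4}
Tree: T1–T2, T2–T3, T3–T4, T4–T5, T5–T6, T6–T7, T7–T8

A tree decomposition must satisfy three properties: every vertex lies in some bag; for every edge, both endpoints lie together in some bag; and for every vertex, the bags containing it form a connected subtree. Here edge (0,6) lies in no bag, so the decomposition is invalid.

No — edge (0,6) lies in no bag.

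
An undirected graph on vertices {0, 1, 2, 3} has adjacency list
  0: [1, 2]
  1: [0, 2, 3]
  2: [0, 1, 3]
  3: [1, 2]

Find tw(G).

A width-2 tree decomposition is:
Bags: B1 = {1, 2, 3}  B2 = {0, 1, 2}
Tree: B1–B2
Each bag holds 3 vertices, so the decomposition has width 2, which upper-bounds the treewidth. On the other hand G contains the 3-clique {0, 1, 2}. A clique must lie in a single bag of any decomposition, so no decomposition can have width below 2. Therefore the treewidth is 2.

2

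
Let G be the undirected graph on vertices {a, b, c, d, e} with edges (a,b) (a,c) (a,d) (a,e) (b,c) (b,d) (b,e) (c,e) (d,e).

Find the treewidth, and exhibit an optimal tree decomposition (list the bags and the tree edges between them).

Treewidth 3.
One optimal decomposition is:
Bags: B1 = {a, b, d, e}  B2 = {a, b, c, e}
Tree: B1–B2

The largest bag has 4 vertices, giving width 3; this decomposition certifies tw(G) ≤ 3. Conversely, {a, b, d, e} is a clique of size 4, and the vertices of any clique must share a bag in every tree decomposition; so some bag has ≥ 4 vertices and tw(G) ≥ 3. Hence tw(G) = 3 exactly.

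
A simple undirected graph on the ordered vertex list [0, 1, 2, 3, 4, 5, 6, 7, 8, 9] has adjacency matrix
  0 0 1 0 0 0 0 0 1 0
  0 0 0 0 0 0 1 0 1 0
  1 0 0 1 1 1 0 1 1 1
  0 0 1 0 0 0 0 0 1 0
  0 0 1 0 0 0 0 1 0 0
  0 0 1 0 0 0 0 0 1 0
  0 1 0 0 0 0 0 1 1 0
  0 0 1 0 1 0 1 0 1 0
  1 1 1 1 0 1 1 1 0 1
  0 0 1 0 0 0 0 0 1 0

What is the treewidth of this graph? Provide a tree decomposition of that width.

Treewidth 2.
Bags: B1 = {2, 3, 8}  B2 = {2, 7, 8}  B3 = {0, 2, 8}  B4 = {2, 8, 9}  B5 = {6, 7, 8}  B6 = {2, 4, 7}  B7 = {2, 5, 8}  B8 = {1, 6, 8}
Tree: B1–B2, B2–B3, B1–B4, B2–B5, B2–B6, B1–B7, B5–B8

Every bag has size at most 3, so the width is 3 − 1 = 2 and tw(G) ≤ 2. For the lower bound, the 3 vertices {1, 6, 8} are pairwise adjacent, and any tree decomposition puts a clique entirely inside one bag — forcing width ≥ 2. The upper and lower bounds meet at 2, so that is the treewidth.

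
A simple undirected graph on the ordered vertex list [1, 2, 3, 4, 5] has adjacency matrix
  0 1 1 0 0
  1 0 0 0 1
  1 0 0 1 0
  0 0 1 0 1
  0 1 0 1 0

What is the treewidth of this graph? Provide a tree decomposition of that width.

Treewidth 2.
Bags: B1 = {1, 3, 4}  B2 = {1, 4, 5}  B3 = {1, 2, 5}
Tree: B1–B2, B2–B3

Each bag holds 3 vertices, so the decomposition has width 2, which upper-bounds the treewidth. For the lower bound, G contains the cycle 1–3–4–5–2–1, so G is not a forest; only forests have treewidth ≤ 1, hence tw(G) ≥ 2. Therefore the treewidth is 2.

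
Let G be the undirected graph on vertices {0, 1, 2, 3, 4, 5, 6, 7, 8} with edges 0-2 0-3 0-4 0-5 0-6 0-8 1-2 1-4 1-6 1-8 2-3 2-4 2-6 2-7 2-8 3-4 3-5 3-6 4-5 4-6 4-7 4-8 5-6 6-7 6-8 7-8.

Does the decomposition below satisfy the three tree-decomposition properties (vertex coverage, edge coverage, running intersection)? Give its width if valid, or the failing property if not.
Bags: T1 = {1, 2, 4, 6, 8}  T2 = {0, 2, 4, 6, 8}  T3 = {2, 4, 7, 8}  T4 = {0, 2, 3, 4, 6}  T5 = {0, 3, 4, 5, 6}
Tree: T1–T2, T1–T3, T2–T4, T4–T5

No — edge (6,7) lies in no bag.

A tree decomposition must satisfy three properties: every vertex lies in some bag; for every edge, both endpoints lie together in some bag; and for every vertex, the bags containing it form a connected subtree. Here edge (6,7) lies in no bag, so the decomposition is invalid.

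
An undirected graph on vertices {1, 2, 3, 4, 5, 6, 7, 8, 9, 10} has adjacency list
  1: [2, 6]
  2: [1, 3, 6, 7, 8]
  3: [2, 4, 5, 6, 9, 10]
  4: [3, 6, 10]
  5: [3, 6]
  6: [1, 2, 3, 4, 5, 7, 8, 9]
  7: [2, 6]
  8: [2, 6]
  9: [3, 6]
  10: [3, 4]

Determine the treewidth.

2

A width-2 tree decomposition is:
Bags: B1 = {1, 2, 6}  B2 = {2, 3, 6}  B3 = {3, 4, 6}  B4 = {3, 4, 10}  B5 = {2, 6, 7}  B6 = {3, 6, 9}  B7 = {2, 6, 8}  B8 = {3, 5, 6}
Tree: B1–B2, B2–B3, B3–B4, B2–B5, B2–B6, B5–B7, B6–B8
Each bag holds 3 vertices, so the decomposition has width 2, which upper-bounds the treewidth. On the other hand G contains the 3-clique {3, 4, 10}. A clique must lie in a single bag of any decomposition, so no decomposition can have width below 2. Combining the bounds, tw(G) = 2.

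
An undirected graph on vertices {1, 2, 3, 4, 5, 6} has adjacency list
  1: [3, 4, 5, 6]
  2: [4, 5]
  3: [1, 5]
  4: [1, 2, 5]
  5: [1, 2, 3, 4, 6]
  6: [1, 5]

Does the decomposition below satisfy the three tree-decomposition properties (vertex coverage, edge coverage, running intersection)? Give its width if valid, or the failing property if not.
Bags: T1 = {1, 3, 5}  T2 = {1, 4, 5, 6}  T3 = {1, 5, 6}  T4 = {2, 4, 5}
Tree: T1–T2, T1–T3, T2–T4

A tree decomposition must satisfy three properties: every vertex lies in some bag; for every edge, both endpoints lie together in some bag; and for every vertex, the bags containing it form a connected subtree. Here bags containing vertex 6 are not connected in the tree, so the decomposition is invalid.

No — bags containing vertex 6 are not connected in the tree.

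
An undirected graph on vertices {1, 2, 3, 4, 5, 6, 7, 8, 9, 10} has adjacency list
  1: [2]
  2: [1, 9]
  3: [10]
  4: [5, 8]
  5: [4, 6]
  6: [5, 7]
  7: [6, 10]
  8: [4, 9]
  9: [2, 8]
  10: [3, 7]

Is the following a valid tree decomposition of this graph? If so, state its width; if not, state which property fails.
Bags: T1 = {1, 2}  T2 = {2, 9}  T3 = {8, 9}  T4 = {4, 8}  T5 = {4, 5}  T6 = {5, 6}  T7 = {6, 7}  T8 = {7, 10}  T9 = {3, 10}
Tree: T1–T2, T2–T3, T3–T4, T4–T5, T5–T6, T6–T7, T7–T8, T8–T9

Yes; width 1.

Vertex coverage: the bags together contain {1, 2, 3, 4, 5, 6, 7, 8, 9, 10}, the full vertex set. Edge coverage: each edge of G has both endpoints in at least one bag. Running intersection: for every vertex, the bags containing it form a connected subtree. All three properties hold, so this is a valid tree decomposition of width max|bag| − 1 = 1, and hence tw(G) ≤ 1.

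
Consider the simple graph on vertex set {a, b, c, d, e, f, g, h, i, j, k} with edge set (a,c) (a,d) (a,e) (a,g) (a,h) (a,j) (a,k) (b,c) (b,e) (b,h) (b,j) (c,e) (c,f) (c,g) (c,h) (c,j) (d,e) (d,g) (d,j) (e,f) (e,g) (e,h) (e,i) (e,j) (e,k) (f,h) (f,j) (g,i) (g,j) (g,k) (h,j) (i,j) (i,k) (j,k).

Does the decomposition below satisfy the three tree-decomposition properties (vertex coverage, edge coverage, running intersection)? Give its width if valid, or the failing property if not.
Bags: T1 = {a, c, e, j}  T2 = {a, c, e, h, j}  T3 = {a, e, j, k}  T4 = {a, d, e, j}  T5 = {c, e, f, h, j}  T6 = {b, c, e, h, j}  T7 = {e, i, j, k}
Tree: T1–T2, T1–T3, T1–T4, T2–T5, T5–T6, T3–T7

A tree decomposition must satisfy three properties: every vertex lies in some bag; for every edge, both endpoints lie together in some bag; and for every vertex, the bags containing it form a connected subtree. Here vertex g appears in no bag, so the decomposition is invalid.

No — vertex g appears in no bag.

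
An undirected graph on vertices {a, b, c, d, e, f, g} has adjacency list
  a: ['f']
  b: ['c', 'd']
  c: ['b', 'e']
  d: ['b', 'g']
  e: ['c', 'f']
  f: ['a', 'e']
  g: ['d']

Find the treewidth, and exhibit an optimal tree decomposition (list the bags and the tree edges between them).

Each bag holds 2 vertices, so the decomposition has width 1, which upper-bounds the treewidth. G has an edge, so its treewidth is at least 1. Therefore the treewidth is 1.

Treewidth 1.
One such decomposition:
Bags: B1 = {d, g}  B2 = {b, d}  B3 = {b, c}  B4 = {c, e}  B5 = {e, f}  B6 = {a, f}
Tree: B1–B2, B2–B3, B3–B4, B4–B5, B5–B6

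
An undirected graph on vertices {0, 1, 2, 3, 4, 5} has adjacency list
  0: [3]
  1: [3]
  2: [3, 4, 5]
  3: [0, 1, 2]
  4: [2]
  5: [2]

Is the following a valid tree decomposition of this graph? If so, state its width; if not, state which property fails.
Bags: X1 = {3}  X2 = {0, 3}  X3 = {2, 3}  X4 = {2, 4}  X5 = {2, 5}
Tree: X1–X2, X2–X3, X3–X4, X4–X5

A tree decomposition must satisfy three properties: every vertex lies in some bag; for every edge, both endpoints lie together in some bag; and for every vertex, the bags containing it form a connected subtree. Here vertex 1 appears in no bag, so the decomposition is invalid.

No — vertex 1 appears in no bag.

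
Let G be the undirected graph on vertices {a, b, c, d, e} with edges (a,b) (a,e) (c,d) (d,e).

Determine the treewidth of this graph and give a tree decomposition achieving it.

Treewidth 1.
One such decomposition:
Bags: B1 = {a, b}  B2 = {a, e}  B3 = {d, e}  B4 = {c, d}
Tree: B1–B2, B2–B3, B3–B4

Each bag holds 2 vertices, so the decomposition has width 1, which upper-bounds the treewidth. Since G has at least one edge (e.g. b–a), it is not an edgeless graph, so tw(G) ≥ 1. Hence tw(G) = 1 exactly.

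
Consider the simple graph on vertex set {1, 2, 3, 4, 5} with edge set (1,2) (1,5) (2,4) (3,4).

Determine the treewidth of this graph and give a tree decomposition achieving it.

Each bag holds 2 vertices, so the decomposition has width 1, which upper-bounds the treewidth. G has an edge, so its treewidth is at least 1. Combining the bounds, tw(G) = 1.

Treewidth 1.
One such decomposition:
Bags: B1 = {3, 4}  B2 = {2, 4}  B3 = {1, 2}  B4 = {1, 5}
Tree: B1–B2, B2–B3, B3–B4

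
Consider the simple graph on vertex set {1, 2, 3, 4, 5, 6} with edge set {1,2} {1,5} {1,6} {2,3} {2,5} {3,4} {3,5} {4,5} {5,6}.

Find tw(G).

2

A width-2 tree decomposition is:
Bags: B1 = {1, 2, 5}  B2 = {2, 3, 5}  B3 = {1, 5, 6}  B4 = {3, 4, 5}
Tree: B1–B2, B1–B3, B2–B4
The largest bag has 3 vertices, giving width 2; this decomposition certifies tw(G) ≤ 2. Conversely, {1, 2, 5} is a clique of size 3, and the vertices of any clique must share a bag in every tree decomposition; so some bag has ≥ 3 vertices and tw(G) ≥ 2. Combining the bounds, tw(G) = 2.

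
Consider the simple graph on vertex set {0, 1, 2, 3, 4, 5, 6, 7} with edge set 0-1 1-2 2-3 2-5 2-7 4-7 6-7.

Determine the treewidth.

1

A width-1 tree decomposition is:
Bags: B1 = {2, 7}  B2 = {4, 7}  B3 = {1, 2}  B4 = {0, 1}  B5 = {2, 5}  B6 = {2, 3}  B7 = {6, 7}
Tree: B1–B2, B1–B3, B3–B4, B1–B5, B1–B6, B1–B7
Each bag holds 2 vertices, so the decomposition has width 1, which upper-bounds the treewidth. G has an edge, so its treewidth is at least 1. Therefore the treewidth is 1.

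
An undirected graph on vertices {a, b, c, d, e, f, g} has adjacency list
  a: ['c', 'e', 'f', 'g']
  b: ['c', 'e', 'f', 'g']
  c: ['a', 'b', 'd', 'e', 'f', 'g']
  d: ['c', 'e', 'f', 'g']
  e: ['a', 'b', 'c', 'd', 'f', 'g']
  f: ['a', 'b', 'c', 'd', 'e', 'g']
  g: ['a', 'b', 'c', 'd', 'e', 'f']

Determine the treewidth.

4

A width-4 tree decomposition is:
Bags: B1 = {a, c, e, f, g}  B2 = {c, d, e, f, g}  B3 = {b, c, e, f, g}
Tree: B1–B2, B1–B3
Every bag has size at most 5, so the width is 5 − 1 = 4 and tw(G) ≤ 4. For the lower bound, the 5 vertices {c, d, e, f, g} are pairwise adjacent, and any tree decomposition puts a clique entirely inside one bag — forcing width ≥ 4. The upper and lower bounds meet at 4, so that is the treewidth.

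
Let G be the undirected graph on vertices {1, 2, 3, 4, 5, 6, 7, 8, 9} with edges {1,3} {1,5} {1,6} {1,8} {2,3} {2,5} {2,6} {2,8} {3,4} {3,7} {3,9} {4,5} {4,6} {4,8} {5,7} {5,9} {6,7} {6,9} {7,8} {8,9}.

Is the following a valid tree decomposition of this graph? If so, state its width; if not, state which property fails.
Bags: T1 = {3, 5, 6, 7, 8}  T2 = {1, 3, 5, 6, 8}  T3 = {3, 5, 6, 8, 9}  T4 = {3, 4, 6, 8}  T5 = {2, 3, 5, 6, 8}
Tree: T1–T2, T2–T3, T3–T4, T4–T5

No — edge (5,4) lies in no bag.

A tree decomposition must satisfy three properties: every vertex lies in some bag; for every edge, both endpoints lie together in some bag; and for every vertex, the bags containing it form a connected subtree. Here edge (5,4) lies in no bag, so the decomposition is invalid.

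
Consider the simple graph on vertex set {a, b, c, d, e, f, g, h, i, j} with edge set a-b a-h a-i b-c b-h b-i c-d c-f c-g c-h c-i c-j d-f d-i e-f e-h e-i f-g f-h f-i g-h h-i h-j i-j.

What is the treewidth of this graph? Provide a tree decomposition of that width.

Treewidth 3.
Bags: B1 = {b, c, h, i}  B2 = {c, f, h, i}  B3 = {c, h, i, j}  B4 = {e, f, h, i}  B5 = {c, d, f, i}  B6 = {a, b, h, i}  B7 = {c, f, g, h}
Tree: B1–B2, B1–B3, B2–B4, B2–B5, B1–B6, B2–B7

Each bag holds 4 vertices, so the decomposition has width 3, which upper-bounds the treewidth. On the other hand G contains the 4-clique {c, d, f, i}. A clique must lie in a single bag of any decomposition, so no decomposition can have width below 3. The upper and lower bounds meet at 3, so that is the treewidth.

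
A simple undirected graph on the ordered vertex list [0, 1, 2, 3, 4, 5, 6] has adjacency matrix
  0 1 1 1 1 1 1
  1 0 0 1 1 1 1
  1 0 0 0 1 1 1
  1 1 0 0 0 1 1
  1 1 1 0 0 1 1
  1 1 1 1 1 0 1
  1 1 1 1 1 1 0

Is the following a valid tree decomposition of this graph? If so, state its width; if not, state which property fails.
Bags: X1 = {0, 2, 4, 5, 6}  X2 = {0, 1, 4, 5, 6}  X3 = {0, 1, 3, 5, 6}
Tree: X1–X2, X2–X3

Vertex coverage: the bags together contain {0, 1, 2, 3, 4, 5, 6}, the full vertex set. Edge coverage: each edge of G has both endpoints in at least one bag. Running intersection: for every vertex, the bags containing it form a connected subtree. All three properties hold, so this is a valid tree decomposition of width max|bag| − 1 = 4, and hence tw(G) ≤ 4.

Yes; width 4.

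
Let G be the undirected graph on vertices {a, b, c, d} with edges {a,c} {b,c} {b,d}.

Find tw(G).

1

A width-1 tree decomposition is:
Bags: B1 = {b, d}  B2 = {b, c}  B3 = {a, c}
Tree: B1–B2, B2–B3
Every bag has size at most 2, so the width is 2 − 1 = 1 and tw(G) ≤ 1. G has an edge, so its treewidth is at least 1. Therefore the treewidth is 1.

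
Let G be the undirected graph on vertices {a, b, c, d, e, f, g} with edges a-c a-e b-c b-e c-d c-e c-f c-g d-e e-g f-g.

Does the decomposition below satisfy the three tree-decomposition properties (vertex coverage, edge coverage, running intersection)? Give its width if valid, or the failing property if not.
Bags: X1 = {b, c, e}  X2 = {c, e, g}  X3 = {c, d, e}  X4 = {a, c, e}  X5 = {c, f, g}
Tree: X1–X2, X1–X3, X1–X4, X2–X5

Checking the three conditions: (i) the bags cover all of {a, b, c, d, e, f, g}; (ii) for each edge, some bag contains both endpoints; (iii) the bags containing any fixed vertex form a subtree. All hold, so the decomposition is valid with width 3 − 1 = 2.

Yes; width 2.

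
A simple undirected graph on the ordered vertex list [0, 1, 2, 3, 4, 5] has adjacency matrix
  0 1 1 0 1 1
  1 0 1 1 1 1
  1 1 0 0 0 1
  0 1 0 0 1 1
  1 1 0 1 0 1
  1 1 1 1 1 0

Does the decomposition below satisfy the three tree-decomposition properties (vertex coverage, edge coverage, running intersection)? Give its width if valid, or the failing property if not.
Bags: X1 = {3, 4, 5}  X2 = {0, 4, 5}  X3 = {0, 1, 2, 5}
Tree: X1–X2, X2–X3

A tree decomposition must satisfy three properties: every vertex lies in some bag; for every edge, both endpoints lie together in some bag; and for every vertex, the bags containing it form a connected subtree. Here edge (1,3) lies in no bag, so the decomposition is invalid.

No — edge (1,3) lies in no bag.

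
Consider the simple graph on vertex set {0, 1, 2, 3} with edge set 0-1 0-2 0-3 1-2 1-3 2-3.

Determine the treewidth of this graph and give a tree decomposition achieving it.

Treewidth 3.
Bags: B1 = {0, 1, 2, 3}
Tree: (single bag)

With just one bag of size 4, the width is 4 − 1 = 3, so tw(G) ≤ 3. Conversely, {0, 1, 2, 3} is a clique of size 4, and the vertices of any clique must share a bag in every tree decomposition; so some bag has ≥ 4 vertices and tw(G) ≥ 3. Hence tw(G) = 3 exactly.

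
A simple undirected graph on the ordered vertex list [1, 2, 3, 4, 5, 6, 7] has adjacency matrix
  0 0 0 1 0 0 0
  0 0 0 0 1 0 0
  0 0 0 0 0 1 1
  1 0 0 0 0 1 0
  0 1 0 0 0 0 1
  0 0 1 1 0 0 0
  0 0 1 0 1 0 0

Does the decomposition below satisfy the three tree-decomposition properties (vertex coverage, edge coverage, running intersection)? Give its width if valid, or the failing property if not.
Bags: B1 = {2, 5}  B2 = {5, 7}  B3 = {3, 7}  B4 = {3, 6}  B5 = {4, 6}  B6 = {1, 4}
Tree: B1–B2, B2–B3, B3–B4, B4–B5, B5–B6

Yes; width 1.

Every vertex of G appears in some bag (union = {1, 2, 3, 4, 5, 6, 7}); every edge is covered by a bag; and for each vertex v the set of bags containing v is connected in the bag tree. The decomposition is therefore valid. The largest bag has 2 vertices, so the width is 1.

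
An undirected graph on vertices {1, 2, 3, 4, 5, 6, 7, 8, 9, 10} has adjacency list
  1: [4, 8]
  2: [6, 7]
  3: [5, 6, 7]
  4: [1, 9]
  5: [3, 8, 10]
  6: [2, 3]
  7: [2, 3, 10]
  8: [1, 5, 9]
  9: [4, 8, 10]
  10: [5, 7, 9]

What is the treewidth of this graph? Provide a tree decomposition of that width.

Treewidth 2.
One such decomposition:
Bags: B1 = {2, 6, 7}  B2 = {3, 6, 7}  B3 = {3, 7, 10}  B4 = {3, 5, 10}  B5 = {5, 9, 10}  B6 = {5, 8, 9}  B7 = {4, 8, 9}  B8 = {1, 4, 8}
Tree: B1–B2, B2–B3, B3–B4, B4–B5, B5–B6, B6–B7, B7–B8

Every bag has size at most 3, so the width is 3 − 1 = 2 and tw(G) ≤ 2. The edges 2–6–3–7–2 form a cycle, so G is not a tree and its treewidth is at least 2. Therefore the treewidth is 2.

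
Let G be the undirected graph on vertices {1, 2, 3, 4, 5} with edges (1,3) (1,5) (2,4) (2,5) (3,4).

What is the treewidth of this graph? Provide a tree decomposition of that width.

Each bag holds 3 vertices, so the decomposition has width 2, which upper-bounds the treewidth. For the lower bound, G contains the cycle 1–3–4–2–5–1, so G is not a forest; only forests have treewidth ≤ 1, hence tw(G) ≥ 2. The upper and lower bounds meet at 2, so that is the treewidth.

Treewidth 2.
One optimal decomposition is:
Bags: B1 = {1, 3, 4}  B2 = {1, 2, 4}  B3 = {1, 2, 5}
Tree: B1–B2, B2–B3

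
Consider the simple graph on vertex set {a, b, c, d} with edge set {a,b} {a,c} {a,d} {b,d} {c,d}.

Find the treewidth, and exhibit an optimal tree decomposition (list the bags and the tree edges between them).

Treewidth 2.
One optimal decomposition is:
Bags: B1 = {a, c, d}  B2 = {a, b, d}
Tree: B1–B2

The largest bag has 3 vertices, giving width 2; this decomposition certifies tw(G) ≤ 2. For the lower bound, the 3 vertices {a, c, d} are pairwise adjacent, and any tree decomposition puts a clique entirely inside one bag — forcing width ≥ 2. Therefore the treewidth is 2.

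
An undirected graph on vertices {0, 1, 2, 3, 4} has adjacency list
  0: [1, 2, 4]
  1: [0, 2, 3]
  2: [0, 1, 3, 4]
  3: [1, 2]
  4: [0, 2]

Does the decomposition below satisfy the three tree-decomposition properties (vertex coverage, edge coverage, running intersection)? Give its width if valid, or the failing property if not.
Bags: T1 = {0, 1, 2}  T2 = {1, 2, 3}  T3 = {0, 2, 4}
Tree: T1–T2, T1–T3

Yes; width 2.

Checking the three conditions: (i) the bags cover all of {0, 1, 2, 3, 4}; (ii) for each edge, some bag contains both endpoints; (iii) the bags containing any fixed vertex form a subtree. All hold, so the decomposition is valid with width 3 − 1 = 2.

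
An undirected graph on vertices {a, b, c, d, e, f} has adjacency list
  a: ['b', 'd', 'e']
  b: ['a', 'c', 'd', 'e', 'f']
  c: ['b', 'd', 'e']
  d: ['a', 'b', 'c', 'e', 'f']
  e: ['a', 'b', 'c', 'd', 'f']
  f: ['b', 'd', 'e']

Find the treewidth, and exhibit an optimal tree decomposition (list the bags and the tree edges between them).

The largest bag has 4 vertices, giving width 3; this decomposition certifies tw(G) ≤ 3. On the other hand G contains the 4-clique {a, b, d, e}. A clique must lie in a single bag of any decomposition, so no decomposition can have width below 3. Hence tw(G) = 3 exactly.

Treewidth 3.
One optimal decomposition is:
Bags: B1 = {b, c, d, e}  B2 = {a, b, d, e}  B3 = {b, d, e, f}
Tree: B1–B2, B1–B3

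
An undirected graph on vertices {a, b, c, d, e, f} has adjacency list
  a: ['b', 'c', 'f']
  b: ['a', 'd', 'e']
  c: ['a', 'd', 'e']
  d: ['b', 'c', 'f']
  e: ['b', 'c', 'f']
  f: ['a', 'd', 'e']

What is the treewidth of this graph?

3

A width-3 tree decomposition is:
Bags: B1 = {b, c, d, f}  B2 = {a, b, c, f}  B3 = {b, c, e, f}
Tree: B1–B2, B2–B3
The largest bag has 4 vertices, giving width 3; this decomposition certifies tw(G) ≤ 3. For the lower bound: the 4 vertex sets {b,d}, {a,f}, {c}, {e} are disjoint, each induces a connected subgraph, and every pair is joined by at least one edge of G. Contracting each set to a single vertex therefore yields K_{4} as a minor, and since treewidth is minor-monotone, tw(G) ≥ tw(K_{4}) = 3. Therefore the treewidth is 3.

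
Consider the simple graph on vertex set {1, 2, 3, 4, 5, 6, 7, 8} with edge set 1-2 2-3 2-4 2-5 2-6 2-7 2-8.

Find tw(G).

1

A width-1 tree decomposition is:
Bags: B1 = {2, 6}  B2 = {2, 3}  B3 = {2, 4}  B4 = {2, 7}  B5 = {1, 2}  B6 = {2, 8}  B7 = {2, 5}
Tree: B1–B2, B2–B3, B3–B4, B4–B5, B5–B6, B4–B7
The largest bag has 2 vertices, giving width 1; this decomposition certifies tw(G) ≤ 1. Any graph with an edge has treewidth ≥ 1, and G has the edge 6–2. The upper and lower bounds meet at 1, so that is the treewidth.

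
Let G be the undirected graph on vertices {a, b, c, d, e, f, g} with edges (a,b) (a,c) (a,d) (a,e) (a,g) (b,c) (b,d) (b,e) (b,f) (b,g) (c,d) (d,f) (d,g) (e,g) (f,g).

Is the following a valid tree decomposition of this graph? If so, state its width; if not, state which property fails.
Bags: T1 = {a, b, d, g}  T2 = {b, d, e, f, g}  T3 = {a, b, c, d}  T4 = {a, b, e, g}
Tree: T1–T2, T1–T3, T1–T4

A tree decomposition must satisfy three properties: every vertex lies in some bag; for every edge, both endpoints lie together in some bag; and for every vertex, the bags containing it form a connected subtree. Here bags containing vertex e are not connected in the tree, so the decomposition is invalid.

No — bags containing vertex e are not connected in the tree.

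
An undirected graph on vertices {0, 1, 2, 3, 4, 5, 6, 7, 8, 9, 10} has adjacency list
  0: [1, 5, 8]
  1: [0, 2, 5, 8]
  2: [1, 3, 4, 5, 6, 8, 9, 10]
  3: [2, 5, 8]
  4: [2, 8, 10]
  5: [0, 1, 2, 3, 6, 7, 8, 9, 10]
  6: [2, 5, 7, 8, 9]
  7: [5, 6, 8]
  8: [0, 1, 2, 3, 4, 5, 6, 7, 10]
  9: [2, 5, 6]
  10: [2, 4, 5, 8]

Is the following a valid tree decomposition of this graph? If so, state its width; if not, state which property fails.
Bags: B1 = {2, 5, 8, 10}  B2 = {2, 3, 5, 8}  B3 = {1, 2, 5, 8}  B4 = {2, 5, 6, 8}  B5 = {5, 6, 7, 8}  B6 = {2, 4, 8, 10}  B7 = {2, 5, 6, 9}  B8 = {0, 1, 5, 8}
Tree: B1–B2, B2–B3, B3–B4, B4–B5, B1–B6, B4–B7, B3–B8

Yes; width 3.

Every vertex of G appears in some bag (union = {0, 1, 2, 3, 4, 5, 6, 7, 8, 9, 10}); every edge is covered by a bag; and for each vertex v the set of bags containing v is connected in the bag tree. The decomposition is therefore valid. The largest bag has 4 vertices, so the width is 3.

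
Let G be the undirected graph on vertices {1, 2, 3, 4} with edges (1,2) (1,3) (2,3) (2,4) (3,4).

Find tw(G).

A width-2 tree decomposition is:
Bags: B1 = {1, 2, 3}  B2 = {2, 3, 4}
Tree: B1–B2
The largest bag has 3 vertices, giving width 2; this decomposition certifies tw(G) ≤ 2. Conversely, {1, 2, 3} is a clique of size 3, and the vertices of any clique must share a bag in every tree decomposition; so some bag has ≥ 3 vertices and tw(G) ≥ 2. Hence tw(G) = 2 exactly.

2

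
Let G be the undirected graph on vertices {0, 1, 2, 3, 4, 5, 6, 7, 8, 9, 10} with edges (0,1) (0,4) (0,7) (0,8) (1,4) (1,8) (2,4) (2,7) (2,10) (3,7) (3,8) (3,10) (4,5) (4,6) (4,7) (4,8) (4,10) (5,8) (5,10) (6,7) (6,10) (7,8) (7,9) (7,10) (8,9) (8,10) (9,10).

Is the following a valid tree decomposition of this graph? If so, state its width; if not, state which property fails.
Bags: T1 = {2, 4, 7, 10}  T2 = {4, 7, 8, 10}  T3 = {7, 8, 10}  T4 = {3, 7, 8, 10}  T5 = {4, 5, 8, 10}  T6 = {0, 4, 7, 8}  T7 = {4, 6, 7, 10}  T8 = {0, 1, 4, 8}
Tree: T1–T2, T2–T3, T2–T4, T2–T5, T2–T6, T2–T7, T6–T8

No — vertex 9 appears in no bag.

A tree decomposition must satisfy three properties: every vertex lies in some bag; for every edge, both endpoints lie together in some bag; and for every vertex, the bags containing it form a connected subtree. Here vertex 9 appears in no bag, so the decomposition is invalid.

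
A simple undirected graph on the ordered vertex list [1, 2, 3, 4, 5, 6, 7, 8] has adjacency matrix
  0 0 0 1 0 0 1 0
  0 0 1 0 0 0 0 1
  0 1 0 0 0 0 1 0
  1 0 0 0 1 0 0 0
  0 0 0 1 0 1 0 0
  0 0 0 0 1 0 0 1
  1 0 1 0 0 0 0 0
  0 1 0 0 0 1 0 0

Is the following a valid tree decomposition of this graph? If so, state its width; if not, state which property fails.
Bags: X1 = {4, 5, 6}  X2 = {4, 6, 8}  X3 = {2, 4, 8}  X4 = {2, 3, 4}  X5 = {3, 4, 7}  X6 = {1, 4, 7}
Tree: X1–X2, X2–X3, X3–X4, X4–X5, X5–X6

Checking the three conditions: (i) the bags cover all of {1, 2, 3, 4, 5, 6, 7, 8}; (ii) for each edge, some bag contains both endpoints; (iii) the bags containing any fixed vertex form a subtree. All hold, so the decomposition is valid with width 3 − 1 = 2.

Yes; width 2.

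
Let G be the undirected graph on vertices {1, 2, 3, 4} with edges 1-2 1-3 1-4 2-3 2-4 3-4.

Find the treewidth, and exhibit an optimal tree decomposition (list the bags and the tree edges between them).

With just one bag of size 4, the width is 4 − 1 = 3, so tw(G) ≤ 3. For the lower bound, the 4 vertices {1, 2, 3, 4} are pairwise adjacent, and any tree decomposition puts a clique entirely inside one bag — forcing width ≥ 3. Hence tw(G) = 3 exactly.

Treewidth 3.
One optimal decomposition is:
Bags: B1 = {1, 2, 3, 4}
Tree: (single bag)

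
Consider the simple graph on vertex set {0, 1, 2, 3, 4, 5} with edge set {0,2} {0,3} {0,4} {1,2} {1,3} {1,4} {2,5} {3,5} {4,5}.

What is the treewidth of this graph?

3

A width-3 tree decomposition is:
Bags: B1 = {1, 2, 3, 4}  B2 = {0, 2, 3, 4}  B3 = {2, 3, 4, 5}
Tree: B1–B2, B2–B3
The largest bag has 4 vertices, giving width 3; this decomposition certifies tw(G) ≤ 3. For the lower bound: the 4 vertex sets {1,4}, {0,2}, {3}, {5} are disjoint, each induces a connected subgraph, and every pair is joined by at least one edge of G. Contracting each set to a single vertex therefore yields K_{4} as a minor, and since treewidth is minor-monotone, tw(G) ≥ tw(K_{4}) = 3. Therefore the treewidth is 3.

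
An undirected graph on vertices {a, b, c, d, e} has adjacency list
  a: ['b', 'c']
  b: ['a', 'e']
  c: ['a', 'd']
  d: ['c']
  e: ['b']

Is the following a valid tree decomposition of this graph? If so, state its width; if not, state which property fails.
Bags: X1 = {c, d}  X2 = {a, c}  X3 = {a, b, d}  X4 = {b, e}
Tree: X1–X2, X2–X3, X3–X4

A tree decomposition must satisfy three properties: every vertex lies in some bag; for every edge, both endpoints lie together in some bag; and for every vertex, the bags containing it form a connected subtree. Here bags containing vertex d are not connected in the tree, so the decomposition is invalid.

No — bags containing vertex d are not connected in the tree.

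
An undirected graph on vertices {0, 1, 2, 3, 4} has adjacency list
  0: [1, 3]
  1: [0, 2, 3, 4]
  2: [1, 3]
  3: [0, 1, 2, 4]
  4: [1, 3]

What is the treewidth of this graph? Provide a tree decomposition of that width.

Treewidth 2.
One optimal decomposition is:
Bags: B1 = {0, 1, 3}  B2 = {1, 3, 4}  B3 = {1, 2, 3}
Tree: B1–B2, B2–B3

The largest bag has 3 vertices, giving width 2; this decomposition certifies tw(G) ≤ 2. Conversely, {0, 1, 3} is a clique of size 3, and the vertices of any clique must share a bag in every tree decomposition; so some bag has ≥ 3 vertices and tw(G) ≥ 2. The upper and lower bounds meet at 2, so that is the treewidth.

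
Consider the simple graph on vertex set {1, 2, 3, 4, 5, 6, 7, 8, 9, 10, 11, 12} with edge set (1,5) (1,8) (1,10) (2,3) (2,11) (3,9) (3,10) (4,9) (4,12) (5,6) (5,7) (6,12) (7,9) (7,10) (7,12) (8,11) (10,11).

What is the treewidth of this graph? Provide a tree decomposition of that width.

Treewidth 3.
One such decomposition:
Bags: B1 = {1, 2, 8, 11}  B2 = {1, 2, 10, 11}  B3 = {1, 2, 3, 10}  B4 = {1, 3, 5, 10}  B5 = {3, 5, 7, 10}  B6 = {3, 5, 7, 9}  B7 = {5, 6, 7, 9}  B8 = {6, 7, 9, 12}  B9 = {4, 6, 9, 12}
Tree: B1–B2, B2–B3, B3–B4, B4–B5, B5–B6, B6–B7, B7–B8, B8–B9

Every bag has size at most 4, so the width is 4 − 1 = 3 and tw(G) ≤ 3. For the lower bound: the 4 vertex sets {2,8,11}, {1}, {10}, {3,5,7,9} are disjoint, each induces a connected subgraph, and every pair is joined by at least one edge of G. Contracting each set to a single vertex therefore yields K_{4} as a minor, and since treewidth is minor-monotone, tw(G) ≥ tw(K_{4}) = 3. Hence tw(G) = 3 exactly.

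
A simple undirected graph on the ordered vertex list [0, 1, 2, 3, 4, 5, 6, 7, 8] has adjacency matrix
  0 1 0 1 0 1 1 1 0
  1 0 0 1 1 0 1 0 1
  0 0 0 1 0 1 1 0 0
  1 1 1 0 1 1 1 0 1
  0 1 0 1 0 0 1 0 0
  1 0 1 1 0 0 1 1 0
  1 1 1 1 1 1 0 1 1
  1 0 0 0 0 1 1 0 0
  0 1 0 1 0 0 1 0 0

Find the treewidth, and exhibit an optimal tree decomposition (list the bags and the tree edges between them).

Every bag has size at most 4, so the width is 4 − 1 = 3 and tw(G) ≤ 3. On the other hand G contains the 4-clique {0, 1, 3, 6}. A clique must lie in a single bag of any decomposition, so no decomposition can have width below 3. Therefore the treewidth is 3.

Treewidth 3.
One such decomposition:
Bags: B1 = {0, 5, 6, 7}  B2 = {0, 3, 5, 6}  B3 = {0, 1, 3, 6}  B4 = {1, 3, 6, 8}  B5 = {1, 3, 4, 6}  B6 = {2, 3, 5, 6}
Tree: B1–B2, B2–B3, B3–B4, B3–B5, B2–B6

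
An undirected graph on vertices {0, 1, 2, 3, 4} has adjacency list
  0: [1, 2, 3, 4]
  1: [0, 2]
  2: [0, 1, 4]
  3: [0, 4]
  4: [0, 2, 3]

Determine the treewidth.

2

A width-2 tree decomposition is:
Bags: B1 = {0, 2, 4}  B2 = {0, 3, 4}  B3 = {0, 1, 2}
Tree: B1–B2, B1–B3
Every bag has size at most 3, so the width is 3 − 1 = 2 and tw(G) ≤ 2. On the other hand G contains the 3-clique {0, 1, 2}. A clique must lie in a single bag of any decomposition, so no decomposition can have width below 2. Therefore the treewidth is 2.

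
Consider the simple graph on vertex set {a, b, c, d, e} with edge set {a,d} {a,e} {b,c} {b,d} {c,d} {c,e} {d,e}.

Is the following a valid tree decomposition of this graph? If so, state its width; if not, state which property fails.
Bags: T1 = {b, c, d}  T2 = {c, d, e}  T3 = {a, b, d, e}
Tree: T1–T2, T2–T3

No — bags containing vertex b are not connected in the tree.

A tree decomposition must satisfy three properties: every vertex lies in some bag; for every edge, both endpoints lie together in some bag; and for every vertex, the bags containing it form a connected subtree. Here bags containing vertex b are not connected in the tree, so the decomposition is invalid.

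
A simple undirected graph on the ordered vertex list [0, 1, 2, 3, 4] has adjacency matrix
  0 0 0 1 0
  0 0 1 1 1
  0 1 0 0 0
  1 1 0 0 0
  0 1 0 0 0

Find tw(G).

A width-1 tree decomposition is:
Bags: B1 = {1, 3}  B2 = {1, 2}  B3 = {1, 4}  B4 = {0, 3}
Tree: B1–B2, B2–B3, B1–B4
The largest bag has 2 vertices, giving width 1; this decomposition certifies tw(G) ≤ 1. Since G has at least one edge (e.g. 3–1), it is not an edgeless graph, so tw(G) ≥ 1. The upper and lower bounds meet at 1, so that is the treewidth.

1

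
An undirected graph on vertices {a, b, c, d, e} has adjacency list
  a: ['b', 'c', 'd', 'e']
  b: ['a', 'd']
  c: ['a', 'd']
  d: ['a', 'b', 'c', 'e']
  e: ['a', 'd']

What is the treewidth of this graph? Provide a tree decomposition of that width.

Each bag holds 3 vertices, so the decomposition has width 2, which upper-bounds the treewidth. For the lower bound, the 3 vertices {a, d, e} are pairwise adjacent, and any tree decomposition puts a clique entirely inside one bag — forcing width ≥ 2. Hence tw(G) = 2 exactly.

Treewidth 2.
One such decomposition:
Bags: B1 = {a, d, e}  B2 = {a, c, d}  B3 = {a, b, d}
Tree: B1–B2, B1–B3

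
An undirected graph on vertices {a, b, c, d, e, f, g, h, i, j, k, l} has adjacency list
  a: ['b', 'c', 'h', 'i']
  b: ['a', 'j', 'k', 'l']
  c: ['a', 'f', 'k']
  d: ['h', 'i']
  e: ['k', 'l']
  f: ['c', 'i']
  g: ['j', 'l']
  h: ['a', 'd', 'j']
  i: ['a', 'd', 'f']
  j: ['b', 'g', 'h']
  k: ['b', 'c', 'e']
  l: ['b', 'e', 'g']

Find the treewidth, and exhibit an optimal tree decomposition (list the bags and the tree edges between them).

Treewidth 3.
One such decomposition:
Bags: B1 = {c, d, f, i}  B2 = {a, c, d, i}  B3 = {a, c, d, h}  B4 = {a, c, h, k}  B5 = {a, b, h, k}  B6 = {b, h, j, k}  B7 = {b, e, j, k}  B8 = {b, e, j, l}  B9 = {e, g, j, l}
Tree: B1–B2, B2–B3, B3–B4, B4–B5, B5–B6, B6–B7, B7–B8, B8–B9

Every bag has size at most 4, so the width is 4 − 1 = 3 and tw(G) ≤ 3. For the lower bound: the 4 vertex sets {d,f,i}, {c}, {a}, {b,h,j,k} are disjoint, each induces a connected subgraph, and every pair is joined by at least one edge of G. Contracting each set to a single vertex therefore yields K_{4} as a minor, and since treewidth is minor-monotone, tw(G) ≥ tw(K_{4}) = 3. The upper and lower bounds meet at 3, so that is the treewidth.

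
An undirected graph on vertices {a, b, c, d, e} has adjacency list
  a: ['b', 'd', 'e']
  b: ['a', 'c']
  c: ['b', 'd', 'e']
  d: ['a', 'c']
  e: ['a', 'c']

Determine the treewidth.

A width-2 tree decomposition is:
Bags: B1 = {a, c, e}  B2 = {a, c, d}  B3 = {a, b, c}
Tree: B1–B2, B2–B3
Each bag holds 3 vertices, so the decomposition has width 2, which upper-bounds the treewidth. For the lower bound, G contains the cycle c–e–a–d–c, so G is not a forest; only forests have treewidth ≤ 1, hence tw(G) ≥ 2. Combining the bounds, tw(G) = 2.

2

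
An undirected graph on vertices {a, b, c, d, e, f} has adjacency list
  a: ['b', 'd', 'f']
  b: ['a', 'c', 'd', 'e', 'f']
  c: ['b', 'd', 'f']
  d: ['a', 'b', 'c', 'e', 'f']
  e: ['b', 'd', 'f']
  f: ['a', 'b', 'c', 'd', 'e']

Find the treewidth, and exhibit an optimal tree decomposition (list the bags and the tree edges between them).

The largest bag has 4 vertices, giving width 3; this decomposition certifies tw(G) ≤ 3. For the lower bound, the 4 vertices {b, d, e, f} are pairwise adjacent, and any tree decomposition puts a clique entirely inside one bag — forcing width ≥ 3. Therefore the treewidth is 3.

Treewidth 3.
One such decomposition:
Bags: B1 = {b, d, e, f}  B2 = {b, c, d, f}  B3 = {a, b, d, f}
Tree: B1–B2, B1–B3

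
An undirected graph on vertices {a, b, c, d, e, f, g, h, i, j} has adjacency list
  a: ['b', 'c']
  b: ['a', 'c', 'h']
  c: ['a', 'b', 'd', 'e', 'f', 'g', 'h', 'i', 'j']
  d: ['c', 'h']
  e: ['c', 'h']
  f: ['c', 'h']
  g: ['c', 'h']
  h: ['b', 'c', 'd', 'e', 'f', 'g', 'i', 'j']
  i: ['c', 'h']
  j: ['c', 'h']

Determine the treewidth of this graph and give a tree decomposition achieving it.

Treewidth 2.
Bags: B1 = {b, c, h}  B2 = {c, d, h}  B3 = {c, h, i}  B4 = {a, b, c}  B5 = {c, f, h}  B6 = {c, h, j}  B7 = {c, g, h}  B8 = {c, e, h}
Tree: B1–B2, B1–B3, B1–B4, B3–B5, B5–B6, B6–B7, B2–B8

The largest bag has 3 vertices, giving width 2; this decomposition certifies tw(G) ≤ 2. Conversely, {c, d, h} is a clique of size 3, and the vertices of any clique must share a bag in every tree decomposition; so some bag has ≥ 3 vertices and tw(G) ≥ 2. Combining the bounds, tw(G) = 2.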